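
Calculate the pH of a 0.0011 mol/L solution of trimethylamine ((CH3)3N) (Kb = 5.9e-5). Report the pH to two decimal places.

(CH3)3N + H2O ⇌ (CH3)3NH+ + OH-
Kb = [OH-]²/(0.0011 − [OH-]) = 5.9 × 10^-5
[OH-] is not negligible relative to C₀; solve [OH-]² + 5.9e-05·[OH-] − 6.49e-08 = 0.
[OH-] = [−5.9e-05 + √(5.9e-05² + 2.6e-07)]/2 = 2.27 × 10^-4 M
pOH = 3.64, so pH = 14.00 − pOH = 10.36

pH = 10.36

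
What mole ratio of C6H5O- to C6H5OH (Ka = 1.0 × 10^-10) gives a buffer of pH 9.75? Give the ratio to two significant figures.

ratio = 0.56

pKa = -log(1.0 × 10^-10) = 10.000
pH = pKa + log(r) ⇒ log(r) = 9.75 − 10.000 = -0.250
r = [C6H5O-]/[C6H5OH] = 10^(-0.250) = 0.562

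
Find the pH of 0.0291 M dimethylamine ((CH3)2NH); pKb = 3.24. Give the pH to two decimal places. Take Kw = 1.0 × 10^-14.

(CH3)2NH + H2O ⇌ (CH3)2NH2+ + OH-
Kb = 10^(−3.24) = 5.75 × 10^-4
Kb = [OH-]²/(0.0291 − [OH-]) = 5.75 × 10^-4
[OH-] is not negligible relative to C₀; solve [OH-]² + 0.000575·[OH-] − 1.67e-05 = 0.
[OH-] = (−Kb + √(Kb² + 4·Kb·C₀))/2 = 3.81 × 10^-3 M
pOH = −log(3.81 × 10^-3) = 2.42; pH = 14.00 − 2.42 = 11.58

pH = 11.58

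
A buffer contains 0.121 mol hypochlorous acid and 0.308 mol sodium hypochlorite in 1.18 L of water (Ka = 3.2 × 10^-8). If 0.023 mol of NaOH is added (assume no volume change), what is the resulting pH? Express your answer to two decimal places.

After neutralization: n(HOCl) = 0.098 mol, n(OCl-) = 0.331 mol.
pKa = −log(3.2 × 10^-8) = 7.495
pH = pKa + log([A⁻]/[HA]) = 7.495 + log(0.331/0.098) = 7.495 +0.529

pH = 8.02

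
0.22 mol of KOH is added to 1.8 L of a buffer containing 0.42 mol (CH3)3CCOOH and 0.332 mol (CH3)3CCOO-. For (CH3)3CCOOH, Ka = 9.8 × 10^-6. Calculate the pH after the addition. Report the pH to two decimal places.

pH = 5.45

OH- converts (CH3)3CCOOH to (CH3)3CCOO-: (CH3)3CCOOH → 0.2 mol, (CH3)3CCOO- → 0.552 mol.
pKa = −log(9.8 × 10^-6) = 5.009
Henderson–Hasselbalch with mole ratio 0.552/0.2: pH = 5.009 + (+0.441)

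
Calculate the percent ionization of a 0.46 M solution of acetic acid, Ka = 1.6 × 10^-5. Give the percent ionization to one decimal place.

CH3COOH ⇌ CH3COO- + H+; let x = [H+] at equilibrium.
x ≈ √(Ka·C₀) = √(1.6 × 10^-5 × 0.46) = 2.71 × 10^-3 M
% ionization = x/C₀ × 100% = 2.71 × 10^-3/0.46 × 100% = 0.6%

0.6%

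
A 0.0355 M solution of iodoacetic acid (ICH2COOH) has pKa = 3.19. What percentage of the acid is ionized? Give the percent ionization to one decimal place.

12.6%

ICH2COOH ⇌ ICH2COO- + H+; let x = [H+] at equilibrium.
Ka = 10^(−3.19) = 6.46 × 10^-4
Solve x² + 0.000646x − 2.29e-05 = 0 → x = 4.48 × 10^-3 M
Fraction ionized = 4.48 × 10^-3 / 0.0355 = 0.1262 → 12.6%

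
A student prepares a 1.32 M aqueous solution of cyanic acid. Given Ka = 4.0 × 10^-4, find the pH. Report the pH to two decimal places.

pH = 1.64

HOCN ⇌ OCN- + H+
Ka = [H+]²/(1.32 − [H+]) = 4.0 × 10^-4
Assume [H+] ≪ 1.32: [H+] ≈ √(4.0 × 10^-4 × 1.32) = 2.30 × 10^-2 M
([H+]/C₀ = 1.7% < 5%, so the approximation holds.)
pH = −log[H+] = −log(2.30 × 10^-2) = 1.64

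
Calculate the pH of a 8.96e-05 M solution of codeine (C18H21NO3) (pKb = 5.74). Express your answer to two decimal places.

C18H21NO3 + H2O ⇌ C18H22NO3+ + OH-
Kb = 10^(−5.74) = 1.82 × 10^-6
Kb = [OH-]²/(8.96e-05 − [OH-]) = 1.82 × 10^-6
Here C₀/Kb ≈ 49.2, so the small-[OH-] approximation fails. Use the quadratic:
[OH-] = [−1.82e-06 + √(1.82e-06² + 6.52e-10)]/2 = 1.19 × 10^-5 M
pOH = −log(1.19 × 10^-5) = 4.92; pH = 14.00 − 4.92 = 9.08

pH = 9.08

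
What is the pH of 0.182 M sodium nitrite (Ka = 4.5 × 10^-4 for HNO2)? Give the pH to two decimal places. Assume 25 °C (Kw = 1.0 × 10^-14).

NO2- is the conjugate base of the weak acid HNO2.
Kb = Kw/Ka = 1.0×10^-14 / 4.5 × 10^-4 = 2.22 × 10^-11
From the ICE table, Kb = x²/(0.182 − x) = 2.22 × 10^-11.
Assume x ≪ 0.182: x ≈ √(2.22 × 10^-11 × 0.182) = 2.01 × 10^-6 M
Check: 0.0011% ionized — well under 5%, approximation valid.
pOH = 5.70, so pH = 14.00 − pOH = 8.30

pH = 8.30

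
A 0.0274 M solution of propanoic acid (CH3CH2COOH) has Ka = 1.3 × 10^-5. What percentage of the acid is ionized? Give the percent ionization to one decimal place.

2.2%

CH3CH2COOH ⇌ CH3CH2COO- + H+; let x = [H+] at equilibrium.
x ≈ √(Ka·C₀) = √(1.3 × 10^-5 × 0.0274) = 5.97 × 10^-4 M
% ionization = x/C₀ × 100% = 5.97 × 10^-4/0.0274 × 100% = 2.2%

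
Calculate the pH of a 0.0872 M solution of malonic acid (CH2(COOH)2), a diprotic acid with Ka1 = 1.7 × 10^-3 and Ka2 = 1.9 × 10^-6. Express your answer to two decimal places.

Ka1 ≫ Ka2, so treat the first dissociation as the only significant source of H+.
Ka1 = x²/(0.0872 − x) = 1.7 × 10^-3
Solving the quadratic: x = (−Ka1 + √(Ka1² + 4·Ka1·C₀))/2 = 1.14 × 10^-2 M
pH = −log(1.14 × 10^-2) = 1.94

pH = 1.94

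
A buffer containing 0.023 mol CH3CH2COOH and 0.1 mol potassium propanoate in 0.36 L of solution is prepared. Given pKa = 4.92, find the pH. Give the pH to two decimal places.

pH = 5.56

Using pH = pKa + log([base]/[acid]) with [base]/[acid] = 0.1/0.023:
pH = 4.92 + (+0.638) = 5.56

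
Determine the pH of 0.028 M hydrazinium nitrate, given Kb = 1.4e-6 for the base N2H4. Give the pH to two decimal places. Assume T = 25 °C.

pH = 4.85

N2H5+ is the conjugate acid of the weak base N2H4.
Ka = Kw/Kb = 1.0×10^-14 / 1.4 × 10^-6 = 7.14 × 10^-9
Ka = x²/(0.028 − x) = 7.14 × 10^-9
Assume x ≪ 0.028: x ≈ √(7.14 × 10^-9 × 0.028) = 1.41 × 10^-5 M
(x/C₀ = 0.05% < 5%, so the approximation holds.)
pH = −log[H+] = −log(1.41 × 10^-5) = 4.85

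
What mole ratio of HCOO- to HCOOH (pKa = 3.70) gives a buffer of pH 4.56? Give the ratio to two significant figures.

pH = pKa + log(r) ⇒ log(r) = 4.56 − 3.70 = +0.86
r = [HCOO-]/[HCOOH] = 10^(+0.86) = 7.24

ratio = 7.2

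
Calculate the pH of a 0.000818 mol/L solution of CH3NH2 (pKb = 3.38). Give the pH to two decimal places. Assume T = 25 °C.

CH3NH2 + H2O ⇌ CH3NH3+ + OH-
Kb = 10^(−3.38) = 4.17 × 10^-4
From the ICE table, Kb = x²/(0.000818 − x) = 4.17 × 10^-4.
Here C₀/Kb ≈ 1.96, so the small-x approximation fails. Use the quadratic:
x = [−0.000417 + √(0.000417² + 1.36e-06)]/2 = 4.12 × 10^-4 M
pOH = 3.39, so pH = 14.00 − pOH = 10.61

pH = 10.61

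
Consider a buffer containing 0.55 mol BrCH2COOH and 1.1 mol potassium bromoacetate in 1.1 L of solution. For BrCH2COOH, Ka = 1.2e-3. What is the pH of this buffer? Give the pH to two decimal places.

pH = 3.22

pKa = −log(1.2 × 10^-3) = 2.921
pH = pKa + log([A⁻]/[HA]) = 2.921 + log(1.1/0.55)
pH = 2.921 + (+0.301) = 3.22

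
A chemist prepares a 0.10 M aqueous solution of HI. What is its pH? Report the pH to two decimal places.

HI is a strong acid and dissociates completely, so [H+] = 0.10 M.
pH = -log(0.1) = 1.00

pH = 1.00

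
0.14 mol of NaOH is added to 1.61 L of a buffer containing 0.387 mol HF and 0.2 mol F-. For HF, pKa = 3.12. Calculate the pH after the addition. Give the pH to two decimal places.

OH- converts HF to F-: HF → 0.247 mol, F- → 0.34 mol.
pH = pKa + log([A⁻]/[HA]) = 3.12 + log(0.34/0.247) = 3.12 +0.139

pH = 3.26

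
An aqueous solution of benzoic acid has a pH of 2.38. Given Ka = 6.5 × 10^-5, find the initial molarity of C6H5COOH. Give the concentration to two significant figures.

C₀ = 2.7 × 10^-1 M

[H+] = 10^(-2.38) = 4.17 × 10^-3 M = x
Ka = x²/(C₀ − x) ⇒ C₀ = x + x²/Ka
C₀ = 4.17 × 10^-3 + (4.17 × 10^-3)²/(6.5 × 10^-5) = 2.72 × 10^-1 M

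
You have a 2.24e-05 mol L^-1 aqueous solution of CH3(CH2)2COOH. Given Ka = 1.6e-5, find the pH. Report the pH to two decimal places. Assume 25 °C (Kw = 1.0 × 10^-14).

CH3(CH2)2COOH ⇌ CH3(CH2)2COO- + H+
Ka = [H+]²/(2.24e-05 − [H+]) = 1.6 × 10^-5
[H+] is not negligible relative to C₀; solve [H+]² + 1.6e-05·[H+] − 3.58e-10 = 0.
[H+] = [−1.6e-05 + √(1.6e-05² + 1.43e-09)]/2 = 1.26 × 10^-5 M
pH = −log[H+] = −log(1.26 × 10^-5) = 4.90

pH = 4.90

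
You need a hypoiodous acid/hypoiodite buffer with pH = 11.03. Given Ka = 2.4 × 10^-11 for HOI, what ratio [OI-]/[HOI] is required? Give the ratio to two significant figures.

ratio = 2.6

pKa = -log(2.4 × 10^-11) = 10.620
pH = pKa + log(r) ⇒ log(r) = 11.03 − 10.620 = +0.410
r = [OI-]/[HOI] = 10^(+0.410) = 2.57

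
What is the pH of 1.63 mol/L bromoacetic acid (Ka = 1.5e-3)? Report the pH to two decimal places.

pH = 1.31

BrCH2COOH ⇌ BrCH2COO- + H+
Let x = [H+] at equilibrium. Ka = x²/(1.63 − x).
Since Ka ≪ C₀, x ≈ √(Ka·C₀) = 4.94 × 10^-2 M.
pH = −log[H+] = −log(4.94 × 10^-2) = 1.31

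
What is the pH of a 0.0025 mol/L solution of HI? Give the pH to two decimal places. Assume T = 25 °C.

pH = 2.60

HI is a strong acid and dissociates completely, so [H+] = 0.0025 M.
pH = -log(0.0025) = 2.60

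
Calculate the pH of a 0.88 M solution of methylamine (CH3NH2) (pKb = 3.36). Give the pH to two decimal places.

CH3NH2 + H2O ⇌ CH3NH3+ + OH-
Kb = 10^(−3.36) = 4.37 × 10^-4
Kb = [OH-]²/(0.88 − [OH-]) = 4.37 × 10^-4
Neglecting [OH-] in the denominator: [OH-] = √(4.37 × 10^-4 × 0.88) = 1.96 × 10^-2 M
([OH-]/C₀ = 2.2% < 5%, so the approximation holds.)
pOH = 1.71, so pH = 14.00 − pOH = 12.29

pH = 12.29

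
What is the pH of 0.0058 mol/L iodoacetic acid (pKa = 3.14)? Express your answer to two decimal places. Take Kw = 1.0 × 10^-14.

ICH2COOH ⇌ ICH2COO- + H+
Ka = 10^(−3.14) = 7.24 × 10^-4
Ka = [H+]²/(0.0058 − [H+]) = 7.24 × 10^-4
[H+] is not negligible relative to C₀; solve [H+]² + 0.000724·[H+] − 4.2e-06 = 0.
[H+] = (−Ka + √(Ka² + 4·Ka·C₀))/2 = 1.72 × 10^-3 M
pH = −log(1.72 × 10^-3) = 2.76

pH = 2.76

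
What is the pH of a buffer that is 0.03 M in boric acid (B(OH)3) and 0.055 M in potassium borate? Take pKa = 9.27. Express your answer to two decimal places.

Using pH = pKa + log([base]/[acid]) with [base]/[acid] = 0.055/0.03:
pH = 9.27 + (+0.263) = 9.53

pH = 9.53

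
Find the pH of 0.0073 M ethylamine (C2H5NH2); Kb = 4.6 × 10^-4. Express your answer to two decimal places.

C2H5NH2 + H2O ⇌ C2H5NH3+ + OH-
Let x = [OH-] at equilibrium. Kb = x²/(0.0073 − x).
x is not negligible relative to C₀; solve x² + 0.00046·x − 3.36e-06 = 0.
x = [−0.00046 + √(0.00046² + 1.34e-05)]/2 = 1.62 × 10^-3 M
pOH = 2.79, so pH = 14.00 − pOH = 11.21

pH = 11.21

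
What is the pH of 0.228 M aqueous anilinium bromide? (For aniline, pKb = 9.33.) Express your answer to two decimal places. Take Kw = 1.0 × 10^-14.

C6H5NH3+ is the conjugate acid of the weak base C6H5NH2.
Kb = 10^(−9.33) = 4.68 × 10^-10
Ka = Kw/Kb = 1.0×10^-14 / 4.68 × 10^-10 = 2.14 × 10^-5
From the ICE table, Ka = [H+]²/(0.228 − [H+]) = 2.14 × 10^-5.
Assume [H+] ≪ 0.228: [H+] ≈ √(2.14 × 10^-5 × 0.228) = 2.21 × 10^-3 M
([H+]/C₀ = 0.97% < 5%, so the approximation holds.)
pH = −log(2.21 × 10^-3) = 2.66

pH = 2.66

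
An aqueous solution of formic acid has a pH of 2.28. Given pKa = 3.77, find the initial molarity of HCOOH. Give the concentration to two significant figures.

C₀ = 1.7 × 10^-1 M

[H+] = 10^(-2.28) = 5.25 × 10^-3 M = x
Ka = 10^(−3.77) = 1.70 × 10^-4
Ka = x²/(C₀ − x) ⇒ C₀ = x + x²/Ka
C₀ = 5.25 × 10^-3 + (5.25 × 10^-3)²/(1.70 × 10^-4) = 1.67 × 10^-1 M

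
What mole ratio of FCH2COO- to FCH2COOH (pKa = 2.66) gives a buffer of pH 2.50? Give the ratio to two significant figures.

pH = pKa + log(r) ⇒ log(r) = 2.50 − 2.66 = -0.16
r = [FCH2COO-]/[FCH2COOH] = 10^(-0.16) = 0.692

ratio = 0.69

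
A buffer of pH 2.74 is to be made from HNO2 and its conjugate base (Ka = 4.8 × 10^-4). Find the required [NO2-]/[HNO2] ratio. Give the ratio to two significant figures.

pKa = -log(4.8 × 10^-4) = 3.319
pH = pKa + log(r) ⇒ log(r) = 2.74 − 3.319 = -0.579
r = [NO2-]/[HNO2] = 10^(-0.579) = 0.264

ratio = 0.26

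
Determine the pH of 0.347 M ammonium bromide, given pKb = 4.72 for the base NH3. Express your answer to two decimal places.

NH4+ is the conjugate acid of the weak base NH3.
Kb = 10^(−4.72) = 1.91 × 10^-5
Ka = Kw/Kb = 1.0×10^-14 / 1.91 × 10^-5 = 5.24 × 10^-10
Ka = [H+]²/(0.347 − [H+]) = 5.24 × 10^-10
Since Ka ≪ C₀, [H+] ≈ √(Ka·C₀) = 1.35 × 10^-5 M.
pH = −log(1.35 × 10^-5) = 4.87

pH = 4.87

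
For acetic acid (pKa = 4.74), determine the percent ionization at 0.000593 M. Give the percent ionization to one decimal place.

CH3COOH ⇌ CH3COO- + H+; let x = [H+] at equilibrium.
Ka = 10^(−4.74) = 1.82 × 10^-5
Ka = x²/(C₀ − x); solving the quadratic gives x = 9.52 × 10^-5 M.
% ionization = x/C₀ × 100% = 9.52 × 10^-5/0.000593 × 100% = 16.1%

16.1%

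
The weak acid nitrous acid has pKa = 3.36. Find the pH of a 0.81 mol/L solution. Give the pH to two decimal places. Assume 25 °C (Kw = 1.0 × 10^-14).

pH = 1.73

HNO2 ⇌ NO2- + H+
Ka = 10^(−3.36) = 4.37 × 10^-4
Let x = [H+] at equilibrium. Ka = x²/(0.81 − x).
Since Ka ≪ C₀, x ≈ √(Ka·C₀) = 1.88 × 10^-2 M.
(x/C₀ = 2.3% < 5%, so the approximation holds.)
pH = −log(1.88 × 10^-2) = 1.73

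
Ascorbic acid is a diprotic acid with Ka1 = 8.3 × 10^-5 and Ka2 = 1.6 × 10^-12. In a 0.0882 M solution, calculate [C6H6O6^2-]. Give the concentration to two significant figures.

1.6 × 10^-12 M

First ionization gives [H+] ≈ [HC6H6O6-] = 2.71 × 10^-3 M.
Second step: Ka2 = [H+][C6H6O6^2-]/[HC6H6O6-] ≈ [C6H6O6^2-] (since [H+] ≈ [HC6H6O6-]).
So [C6H6O6^2-] ≈ Ka2.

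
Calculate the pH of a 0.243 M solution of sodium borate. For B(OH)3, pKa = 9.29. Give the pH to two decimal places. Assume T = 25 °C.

pH = 11.34

B(OH)4- is the conjugate base of the weak acid B(OH)3.
Ka = 10^(−9.29) = 5.13 × 10^-10
Kb = Kw/Ka = 1.0×10^-14 / 5.13 × 10^-10 = 1.95 × 10^-5
Let x = [OH-] at equilibrium. Kb = x²/(0.243 − x).
Since Kb ≪ C₀, x ≈ √(Kb·C₀) = 2.18 × 10^-3 M.
(x/C₀ = 0.9% < 5%, so the approximation holds.)
pOH = −log(2.18 × 10^-3) = 2.66; pH = 14.00 − 2.66 = 11.34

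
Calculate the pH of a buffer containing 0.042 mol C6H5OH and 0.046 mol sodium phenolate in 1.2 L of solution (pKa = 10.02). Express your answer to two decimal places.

pH = 10.06

Using pH = pKa + log([base]/[acid]) with [base]/[acid] = 0.046/0.042:
pH = 10.02 + (+0.040) = 10.06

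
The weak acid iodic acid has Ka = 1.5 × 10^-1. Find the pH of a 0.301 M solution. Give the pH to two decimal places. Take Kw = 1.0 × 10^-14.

HIO3 ⇌ IO3- + H+
Ka = [H+]²/(0.301 − [H+]) = 1.5 × 10^-1
The 5% rule fails; solving [H+]² + Ka·[H+] − Ka·C₀ = 0 exactly:
[H+] = (−Ka + √(Ka² + 4·Ka·C₀))/2 = 1.50 × 10^-1 M
pH = −log[H+] = −log(1.50 × 10^-1) = 0.82

pH = 0.82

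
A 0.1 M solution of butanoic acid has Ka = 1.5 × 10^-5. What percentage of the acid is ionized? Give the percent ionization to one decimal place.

1.2%

CH3(CH2)2COOH ⇌ CH3(CH2)2COO- + H+; let x = [H+] at equilibrium.
x ≈ √(Ka·C₀) = √(1.5 × 10^-5 × 0.1) = 1.22 × 10^-3 M
% ionization = x/C₀ × 100% = 1.22 × 10^-3/0.1 × 100% = 1.2%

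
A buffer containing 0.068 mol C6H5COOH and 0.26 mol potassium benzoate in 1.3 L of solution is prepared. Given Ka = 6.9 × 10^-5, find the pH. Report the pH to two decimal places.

pKa = −log(6.9 × 10^-5) = 4.161
Using pH = pKa + log([base]/[acid]) with [base]/[acid] = 0.26/0.068:
pH = 4.161 + (+0.582) = 4.74

pH = 4.74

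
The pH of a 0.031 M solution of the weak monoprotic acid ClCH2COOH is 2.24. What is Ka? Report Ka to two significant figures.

Ka = 1.3 × 10^-3

[H+] = 10^(-2.24) = 5.75 × 10^-3 M
At equilibrium [HA] = 0.031 − 5.75 × 10^-3 = 2.53 × 10^-2 M
Ka = [H+][A-]/[HA] = (5.75 × 10^-3)² / 2.53 × 10^-2 = 1.3 × 10^-3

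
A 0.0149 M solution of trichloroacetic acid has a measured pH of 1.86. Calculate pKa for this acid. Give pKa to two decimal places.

pKa = 0.76

[H+] = 10^(-1.86) = 1.38 × 10^-2 M
At equilibrium [HA] = 0.0149 − 1.38 × 10^-2 = 1.10 × 10^-3 M
Ka = [H+][A-]/[HA] = (1.38 × 10^-2)² / 1.10 × 10^-3 = 1.73 × 10^-1
pKa = -log(1.73 × 10^-1) = 0.76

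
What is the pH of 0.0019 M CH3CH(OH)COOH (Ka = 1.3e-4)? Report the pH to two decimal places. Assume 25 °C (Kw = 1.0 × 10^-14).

CH3CH(OH)COOH ⇌ CH3CH(OH)COO- + H+
From the ICE table, Ka = [H+]²/(0.0019 − [H+]) = 1.3 × 10^-4.
[H+] is not negligible relative to C₀; solve [H+]² + 0.00013·[H+] − 2.47e-07 = 0.
[H+] = (−Ka + √(Ka² + 4·Ka·C₀))/2 = 4.36 × 10^-4 M
pH = −log(4.36 × 10^-4) = 3.36

pH = 3.36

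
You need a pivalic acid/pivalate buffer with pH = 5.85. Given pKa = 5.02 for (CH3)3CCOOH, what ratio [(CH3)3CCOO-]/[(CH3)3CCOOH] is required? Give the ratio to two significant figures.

pH = pKa + log(r) ⇒ log(r) = 5.85 − 5.02 = +0.83
r = [(CH3)3CCOO-]/[(CH3)3CCOOH] = 10^(+0.83) = 6.76

ratio = 6.8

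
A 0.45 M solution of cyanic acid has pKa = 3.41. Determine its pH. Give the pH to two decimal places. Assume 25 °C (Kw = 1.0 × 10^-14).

pH = 1.88

HOCN ⇌ OCN- + H+
Ka = 10^(−3.41) = 3.89 × 10^-4
Let x = [H+] at equilibrium. Ka = x²/(0.45 − x).
Assume x ≪ 0.45: x ≈ √(3.89 × 10^-4 × 0.45) = 1.32 × 10^-2 M
pH = −log[H+] = −log(1.32 × 10^-2) = 1.88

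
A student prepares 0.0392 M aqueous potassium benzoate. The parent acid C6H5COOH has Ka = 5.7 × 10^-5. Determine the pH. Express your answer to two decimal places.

C6H5COO- is the conjugate base of the weak acid C6H5COOH.
Kb = Kw/Ka = 1.0×10^-14 / 5.7 × 10^-5 = 1.75 × 10^-10
From the ICE table, Kb = [OH-]²/(0.0392 − [OH-]) = 1.75 × 10^-10.
Since Kb ≪ C₀, [OH-] ≈ √(Kb·C₀) = 2.62 × 10^-6 M.
([OH-]/C₀ = 0.0067% < 5%, so the approximation holds.)
pOH = 5.58, so pH = 14.00 − pOH = 8.42

pH = 8.42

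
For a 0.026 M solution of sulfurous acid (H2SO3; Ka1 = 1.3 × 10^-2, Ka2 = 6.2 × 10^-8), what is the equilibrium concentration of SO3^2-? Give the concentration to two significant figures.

First ionization gives [H+] ≈ [HSO3-] = 1.30 × 10^-2 M.
Second step: Ka2 = [H+][SO3^2-]/[HSO3-] ≈ [SO3^2-] (since [H+] ≈ [HSO3-]).
So [SO3^2-] ≈ Ka2.

6.2 × 10^-8 M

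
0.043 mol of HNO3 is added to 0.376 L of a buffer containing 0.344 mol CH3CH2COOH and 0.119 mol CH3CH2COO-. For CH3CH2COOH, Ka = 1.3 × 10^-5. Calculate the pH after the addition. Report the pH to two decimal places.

Added H+ converts CH3CH2COO- to CH3CH2COOH: CH3CH2COOH → 0.387 mol, CH3CH2COO- → 0.076 mol.
pKa = −log(1.3 × 10^-5) = 4.886
Henderson–Hasselbalch with mole ratio 0.076/0.387: pH = 4.886 + (-0.707)

pH = 4.18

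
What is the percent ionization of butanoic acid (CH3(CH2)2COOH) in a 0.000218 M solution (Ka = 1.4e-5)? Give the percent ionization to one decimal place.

CH3(CH2)2COOH ⇌ CH3(CH2)2COO- + H+; let x = [H+] at equilibrium.
Ka = x²/(C₀ − x); solving the quadratic gives x = 4.87 × 10^-5 M.
% ionization = x/C₀ × 100% = 4.87 × 10^-5/0.000218 × 100% = 22.3%

22.3%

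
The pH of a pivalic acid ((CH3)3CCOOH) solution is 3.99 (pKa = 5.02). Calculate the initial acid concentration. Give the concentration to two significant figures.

[H+] = 10^(-3.99) = 1.02 × 10^-4 M = x
Ka = 10^(−5.02) = 9.55 × 10^-6
Ka = x²/(C₀ − x) ⇒ C₀ = x + x²/Ka
C₀ = 1.02 × 10^-4 + (1.02 × 10^-4)²/(9.55 × 10^-6) = 1.19 × 10^-3 M

C₀ = 1.2 × 10^-3 M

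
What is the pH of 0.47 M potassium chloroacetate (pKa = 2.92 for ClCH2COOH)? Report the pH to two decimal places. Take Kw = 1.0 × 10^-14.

pH = 8.30

ClCH2COO- is the conjugate base of the weak acid ClCH2COOH.
Ka = 10^(−2.92) = 1.20 × 10^-3
Kb = Kw/Ka = 1.0×10^-14 / 1.20 × 10^-3 = 8.33 × 10^-12
Kb = [OH-]²/(0.47 − [OH-]) = 8.33 × 10^-12
Neglecting [OH-] in the denominator: [OH-] = √(8.33 × 10^-12 × 0.47) = 1.98 × 10^-6 M
pOH = −log(1.98 × 10^-6) = 5.70; pH = 14.00 − 5.70 = 8.30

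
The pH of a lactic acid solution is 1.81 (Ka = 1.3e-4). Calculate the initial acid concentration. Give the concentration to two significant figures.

[H+] = 10^(-1.81) = 1.55 × 10^-2 M = x
Ka = x²/(C₀ − x) ⇒ C₀ = x + x²/Ka
C₀ = 1.55 × 10^-2 + (1.55 × 10^-2)²/(1.3 × 10^-4) = 1.86 M

C₀ = 1.9 M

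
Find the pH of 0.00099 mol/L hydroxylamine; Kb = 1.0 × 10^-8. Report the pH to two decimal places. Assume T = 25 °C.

NH2OH + H2O ⇌ NH3OH+ + OH-
Let x = [OH-] at equilibrium. Kb = x²/(0.00099 − x).
Neglecting x in the denominator: x = √(1.0 × 10^-8 × 0.00099) = 3.15 × 10^-6 M
Check: 0.32% ionized — well under 5%, approximation valid.
pOH = 5.50, so pH = 14.00 − pOH = 8.50

pH = 8.50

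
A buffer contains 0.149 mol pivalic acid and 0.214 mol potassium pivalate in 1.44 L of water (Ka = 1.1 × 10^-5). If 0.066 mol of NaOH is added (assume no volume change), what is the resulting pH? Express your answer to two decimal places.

After neutralization: n((CH3)3CCOOH) = 0.083 mol, n((CH3)3CCOO-) = 0.28 mol.
pKa = −log(1.1 × 10^-5) = 4.959
pH = pKa + log(n_(CH3)3CCOO-/n_(CH3)3CCOOH) = 4.959 + log(0.28/0.083) = 4.959 + (+0.528)

pH = 5.49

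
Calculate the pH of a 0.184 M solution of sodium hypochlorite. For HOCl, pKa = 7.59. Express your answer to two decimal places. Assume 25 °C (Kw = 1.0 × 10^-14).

OCl- is the conjugate base of the weak acid HOCl.
Ka = 10^(−7.59) = 2.57 × 10^-8
Kb = Kw/Ka = 1.0×10^-14 / 2.57 × 10^-8 = 3.89 × 10^-7
From the ICE table, Kb = [OH-]²/(0.184 − [OH-]) = 3.89 × 10^-7.
Assume [OH-] ≪ 0.184: [OH-] ≈ √(3.89 × 10^-7 × 0.184) = 2.68 × 10^-4 M
([OH-]/C₀ = 0.15% < 5%, so the approximation holds.)
pOH = −log(2.68 × 10^-4) = 3.57; pH = 14.00 − 3.57 = 10.43

pH = 10.43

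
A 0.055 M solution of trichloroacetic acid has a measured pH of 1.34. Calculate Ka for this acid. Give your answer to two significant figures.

[H+] = 10^(-1.34) = 4.57 × 10^-2 M
At equilibrium [HA] = 0.055 − 4.57 × 10^-2 = 9.30 × 10^-3 M
Ka = [H+][A-]/[HA] = (4.57 × 10^-2)² / 9.30 × 10^-3 = 2.2 × 10^-1

Ka = 2.2 × 10^-1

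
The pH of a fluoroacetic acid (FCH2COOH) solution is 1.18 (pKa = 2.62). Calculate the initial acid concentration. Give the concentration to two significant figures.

C₀ = 1.9 M

[H+] = 10^(-1.18) = 6.61 × 10^-2 M = x
Ka = 10^(−2.62) = 2.40 × 10^-3
Ka = x²/(C₀ − x) ⇒ C₀ = x + x²/Ka
C₀ = 6.61 × 10^-2 + (6.61 × 10^-2)²/(2.40 × 10^-3) = 1.89 M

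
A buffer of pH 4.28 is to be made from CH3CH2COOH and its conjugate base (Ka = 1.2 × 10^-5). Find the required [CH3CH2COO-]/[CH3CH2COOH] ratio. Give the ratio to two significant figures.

pKa = -log(1.2 × 10^-5) = 4.921
pH = pKa + log(r) ⇒ log(r) = 4.28 − 4.921 = -0.641
r = [CH3CH2COO-]/[CH3CH2COOH] = 10^(-0.641) = 0.229

ratio = 0.23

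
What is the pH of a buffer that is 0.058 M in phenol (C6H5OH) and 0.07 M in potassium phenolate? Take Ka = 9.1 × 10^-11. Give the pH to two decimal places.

pH = 10.12

pKa = −log(9.1 × 10^-11) = 10.041
pH = pKa + log([A⁻]/[HA]) = 10.041 + log(0.07/0.058)
pH = 10.041 + (+0.082) = 10.12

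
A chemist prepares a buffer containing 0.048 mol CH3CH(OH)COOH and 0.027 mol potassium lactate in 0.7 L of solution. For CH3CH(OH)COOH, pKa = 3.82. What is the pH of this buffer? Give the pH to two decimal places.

Henderson–Hasselbalch: pH = pKa + log([CH3CH(OH)COO-]/[CH3CH(OH)COOH]) = 3.82 + log(0.027/0.048)
pH = 3.82 + (-0.250) = 3.57

pH = 3.57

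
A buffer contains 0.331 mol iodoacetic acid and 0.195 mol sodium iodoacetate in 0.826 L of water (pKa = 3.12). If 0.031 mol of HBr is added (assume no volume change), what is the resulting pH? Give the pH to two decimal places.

pH = 2.78

Added H+ converts ICH2COO- to ICH2COOH: ICH2COOH → 0.362 mol, ICH2COO- → 0.164 mol.
pH = pKa + log(n_ICH2COO-/n_ICH2COOH) = 3.12 + log(0.164/0.362) = 3.12 + (-0.344)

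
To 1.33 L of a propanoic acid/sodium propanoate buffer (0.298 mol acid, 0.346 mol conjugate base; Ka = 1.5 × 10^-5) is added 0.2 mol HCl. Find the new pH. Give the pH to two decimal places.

Added H+ converts CH3CH2COO- to CH3CH2COOH: CH3CH2COOH → 0.498 mol, CH3CH2COO- → 0.146 mol.
pKa = −log(1.5 × 10^-5) = 4.824
pH = pKa + log([A⁻]/[HA]) = 4.824 + log(0.146/0.498) = 4.824 -0.533

pH = 4.29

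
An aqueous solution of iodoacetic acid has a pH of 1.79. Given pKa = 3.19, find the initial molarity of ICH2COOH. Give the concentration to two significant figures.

C₀ = 4.2 × 10^-1 M

[H+] = 10^(-1.79) = 1.62 × 10^-2 M = x
Ka = 10^(−3.19) = 6.46 × 10^-4
Ka = x²/(C₀ − x) ⇒ C₀ = x + x²/Ka
C₀ = 1.62 × 10^-2 + (1.62 × 10^-2)²/(6.46 × 10^-4) = 4.22 × 10^-1 M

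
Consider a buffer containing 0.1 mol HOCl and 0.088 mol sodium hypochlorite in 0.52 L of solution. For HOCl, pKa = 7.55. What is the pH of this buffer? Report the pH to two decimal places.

pH = 7.49

Henderson–Hasselbalch: pH = pKa + log([OCl-]/[HOCl]) = 7.55 + log(0.088/0.1)
pH = 7.55 + (-0.056) = 7.49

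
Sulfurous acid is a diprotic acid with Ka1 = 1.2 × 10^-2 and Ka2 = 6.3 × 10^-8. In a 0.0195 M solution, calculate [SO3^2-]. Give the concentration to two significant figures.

6.3 × 10^-8 M

First ionization gives [H+] ≈ [HSO3-] = 1.04 × 10^-2 M.
Second step: Ka2 = [H+][SO3^2-]/[HSO3-] ≈ [SO3^2-] (since [H+] ≈ [HSO3-]).
So [SO3^2-] ≈ Ka2.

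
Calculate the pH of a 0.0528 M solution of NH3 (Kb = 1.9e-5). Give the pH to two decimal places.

NH3 + H2O ⇌ NH4+ + OH-
From the ICE table, Kb = [OH-]²/(0.0528 − [OH-]) = 1.9 × 10^-5.
Neglecting [OH-] in the denominator: [OH-] = √(1.9 × 10^-5 × 0.0528) = 1.00 × 10^-3 M
([OH-]/C₀ = 1.9% < 5%, so the approximation holds.)
pOH = −log(1.00 × 10^-3) = 3.00; pH = 14.00 − 3.00 = 11.00

pH = 11.00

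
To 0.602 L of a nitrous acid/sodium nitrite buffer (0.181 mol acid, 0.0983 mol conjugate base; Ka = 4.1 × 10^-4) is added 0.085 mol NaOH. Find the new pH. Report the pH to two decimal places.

pH = 3.67

After neutralization: n(HNO2) = 0.096 mol, n(NO2-) = 0.183 mol.
pKa = −log(4.1 × 10^-4) = 3.387
Henderson–Hasselbalch with mole ratio 0.183/0.096: pH = 3.387 + (+0.280)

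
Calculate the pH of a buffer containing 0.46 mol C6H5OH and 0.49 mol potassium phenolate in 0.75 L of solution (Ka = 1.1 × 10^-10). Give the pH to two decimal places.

pKa = −log(1.1 × 10^-10) = 9.959
Using pH = pKa + log([base]/[acid]) with [base]/[acid] = 0.49/0.46:
pH = 9.959 + (+0.027) = 9.99

pH = 9.99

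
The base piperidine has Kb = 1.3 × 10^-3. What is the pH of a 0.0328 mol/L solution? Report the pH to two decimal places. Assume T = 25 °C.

C5H10NH + H2O ⇌ C5H10NH2+ + OH-
From the ICE table, Kb = x²/(0.0328 − x) = 1.3 × 10^-3.
Here C₀/Kb ≈ 25.2, so the small-x approximation fails. Use the quadratic:
x = (−Kb + √(Kb² + 4·Kb·C₀))/2 = 5.91 × 10^-3 M
pOH = −log(5.91 × 10^-3) = 2.23; pH = 14.00 − 2.23 = 11.77

pH = 11.77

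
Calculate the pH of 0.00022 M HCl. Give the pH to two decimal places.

pH = 3.66

HCl is a strong acid and dissociates completely, so [H+] = 0.00022 M.
pH = -log(0.00022) = 3.66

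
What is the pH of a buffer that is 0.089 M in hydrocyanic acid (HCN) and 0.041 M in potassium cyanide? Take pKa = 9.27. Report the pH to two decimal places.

pH = 8.93

Using pH = pKa + log([base]/[acid]) with [base]/[acid] = 0.041/0.089:
pH = 9.27 + (-0.337) = 8.93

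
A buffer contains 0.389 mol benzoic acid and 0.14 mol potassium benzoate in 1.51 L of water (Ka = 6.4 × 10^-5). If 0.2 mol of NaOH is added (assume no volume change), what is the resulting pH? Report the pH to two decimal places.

After neutralization: n(C6H5COOH) = 0.189 mol, n(C6H5COO-) = 0.34 mol.
pKa = −log(6.4 × 10^-5) = 4.194
pH = pKa + log([A⁻]/[HA]) = 4.194 + log(0.34/0.189) = 4.194 +0.255

pH = 4.45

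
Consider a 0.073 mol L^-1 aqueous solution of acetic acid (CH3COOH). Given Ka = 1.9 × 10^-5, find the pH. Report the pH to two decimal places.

CH3COOH ⇌ CH3COO- + H+
From the ICE table, Ka = x²/(0.073 − x) = 1.9 × 10^-5.
Assume x ≪ 0.073: x ≈ √(1.9 × 10^-5 × 0.073) = 1.18 × 10^-3 M
pH = −log(1.18 × 10^-3) = 2.93

pH = 2.93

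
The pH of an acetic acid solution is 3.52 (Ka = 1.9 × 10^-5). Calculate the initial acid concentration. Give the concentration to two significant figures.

[H+] = 10^(-3.52) = 3.02 × 10^-4 M = x
Ka = x²/(C₀ − x) ⇒ C₀ = x + x²/Ka
C₀ = 3.02 × 10^-4 + (3.02 × 10^-4)²/(1.9 × 10^-5) = 5.10 × 10^-3 M

C₀ = 5.1 × 10^-3 M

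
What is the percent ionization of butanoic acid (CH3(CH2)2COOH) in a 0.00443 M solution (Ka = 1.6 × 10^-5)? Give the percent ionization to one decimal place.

5.8%

CH3(CH2)2COOH ⇌ CH3(CH2)2COO- + H+; let x = [H+] at equilibrium.
Solve x² + 1.6e-05x − 7.09e-08 = 0 → x = 2.58 × 10^-4 M
Fraction ionized = 2.58 × 10^-4 / 0.00443 = 0.0582 → 5.8%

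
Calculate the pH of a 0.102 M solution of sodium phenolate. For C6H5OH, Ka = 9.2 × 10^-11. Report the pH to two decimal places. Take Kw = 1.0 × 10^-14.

pH = 11.52

C6H5O- is the conjugate base of the weak acid C6H5OH.
Kb = Kw/Ka = 1.0×10^-14 / 9.2 × 10^-11 = 1.09 × 10^-4
From the ICE table, Kb = [OH-]²/(0.102 − [OH-]) = 1.09 × 10^-4.
Assume [OH-] ≪ 0.102: [OH-] ≈ √(1.09 × 10^-4 × 0.102) = 3.33 × 10^-3 M
Check: 3.3% ionized — well under 5%, approximation valid.
pOH = 2.48, so pH = 14.00 − pOH = 11.52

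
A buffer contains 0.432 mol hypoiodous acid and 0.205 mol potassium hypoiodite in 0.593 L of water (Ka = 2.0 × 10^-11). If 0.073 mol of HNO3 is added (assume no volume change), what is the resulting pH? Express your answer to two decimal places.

pH = 10.12

After neutralization: n(HOI) = 0.505 mol, n(OI-) = 0.132 mol.
pKa = −log(2.0 × 10^-11) = 10.699
pH = pKa + log([A⁻]/[HA]) = 10.699 + log(0.132/0.505) = 10.699 -0.583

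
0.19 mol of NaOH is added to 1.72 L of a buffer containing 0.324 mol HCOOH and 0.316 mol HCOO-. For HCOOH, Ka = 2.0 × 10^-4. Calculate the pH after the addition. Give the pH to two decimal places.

OH- converts HCOOH to HCOO-: HCOOH → 0.134 mol, HCOO- → 0.506 mol.
pKa = −log(2.0 × 10^-4) = 3.699
pH = pKa + log(n_HCOO-/n_HCOOH) = 3.699 + log(0.506/0.134) = 3.699 + (+0.577)

pH = 4.28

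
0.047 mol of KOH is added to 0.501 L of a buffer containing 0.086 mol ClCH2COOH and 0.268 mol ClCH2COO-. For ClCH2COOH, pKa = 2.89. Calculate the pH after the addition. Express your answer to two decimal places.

After neutralization: n(ClCH2COOH) = 0.039 mol, n(ClCH2COO-) = 0.315 mol.
pH = pKa + log([A⁻]/[HA]) = 2.89 + log(0.315/0.039) = 2.89 +0.907

pH = 3.80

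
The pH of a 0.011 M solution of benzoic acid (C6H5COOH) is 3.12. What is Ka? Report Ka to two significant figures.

Ka = 5.6 × 10^-5

[H+] = 10^(-3.12) = 7.59 × 10^-4 M
At equilibrium [HA] = 0.011 − 7.59 × 10^-4 = 1.02 × 10^-2 M
Ka = [H+][A-]/[HA] = (7.59 × 10^-4)² / 1.02 × 10^-2 = 5.6 × 10^-5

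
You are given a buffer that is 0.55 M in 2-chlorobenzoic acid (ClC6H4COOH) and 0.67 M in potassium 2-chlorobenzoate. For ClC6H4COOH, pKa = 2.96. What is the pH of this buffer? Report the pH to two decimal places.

pH = 3.05

Henderson–Hasselbalch: pH = pKa + log([ClC6H4COO-]/[ClC6H4COOH]) = 2.96 + log(0.67/0.55)
pH = 2.96 + (+0.086) = 3.05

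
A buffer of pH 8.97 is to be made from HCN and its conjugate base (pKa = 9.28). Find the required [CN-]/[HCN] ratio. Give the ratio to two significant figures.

pH = pKa + log(r) ⇒ log(r) = 8.97 − 9.28 = -0.31
r = [CN-]/[HCN] = 10^(-0.31) = 0.49

ratio = 0.49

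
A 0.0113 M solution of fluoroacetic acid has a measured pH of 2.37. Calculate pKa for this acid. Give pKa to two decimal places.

[H+] = 10^(-2.37) = 4.27 × 10^-3 M
At equilibrium [HA] = 0.0113 − 4.27 × 10^-3 = 7.03 × 10^-3 M
Ka = [H+][A-]/[HA] = (4.27 × 10^-3)² / 7.03 × 10^-3 = 2.59 × 10^-3
pKa = -log(2.59 × 10^-3) = 2.59

pKa = 2.59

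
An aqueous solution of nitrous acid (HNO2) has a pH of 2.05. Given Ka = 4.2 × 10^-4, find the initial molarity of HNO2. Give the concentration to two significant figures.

[H+] = 10^(-2.05) = 8.91 × 10^-3 M = x
Ka = x²/(C₀ − x) ⇒ C₀ = x + x²/Ka
C₀ = 8.91 × 10^-3 + (8.91 × 10^-3)²/(4.2 × 10^-4) = 1.98 × 10^-1 M

C₀ = 2.0 × 10^-1 M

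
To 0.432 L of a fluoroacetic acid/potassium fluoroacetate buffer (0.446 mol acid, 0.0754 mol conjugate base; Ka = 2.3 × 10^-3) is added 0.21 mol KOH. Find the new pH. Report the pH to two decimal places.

pH = 2.72

After neutralization: n(FCH2COOH) = 0.236 mol, n(FCH2COO-) = 0.285 mol.
pKa = −log(2.3 × 10^-3) = 2.638
pH = pKa + log(n_FCH2COO-/n_FCH2COOH) = 2.638 + log(0.285/0.236) = 2.638 + (+0.082)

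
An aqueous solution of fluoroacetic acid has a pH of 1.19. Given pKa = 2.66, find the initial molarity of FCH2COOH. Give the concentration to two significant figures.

[H+] = 10^(-1.19) = 6.46 × 10^-2 M = x
Ka = 10^(−2.66) = 2.19 × 10^-3
Ka = x²/(C₀ − x) ⇒ C₀ = x + x²/Ka
C₀ = 6.46 × 10^-2 + (6.46 × 10^-2)²/(2.19 × 10^-3) = 1.97 M

C₀ = 2.0 M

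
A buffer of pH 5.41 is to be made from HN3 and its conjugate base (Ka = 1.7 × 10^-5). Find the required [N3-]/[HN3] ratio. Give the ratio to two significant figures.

pKa = -log(1.7 × 10^-5) = 4.770
pH = pKa + log(r) ⇒ log(r) = 5.41 − 4.770 = +0.640
r = [N3-]/[HN3] = 10^(+0.640) = 4.37

ratio = 4.4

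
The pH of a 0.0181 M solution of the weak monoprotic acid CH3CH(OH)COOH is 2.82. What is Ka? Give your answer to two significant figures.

[H+] = 10^(-2.82) = 1.51 × 10^-3 M
At equilibrium [HA] = 0.0181 − 1.51 × 10^-3 = 1.66 × 10^-2 M
Ka = [H+][A-]/[HA] = (1.51 × 10^-3)² / 1.66 × 10^-2 = 1.4 × 10^-4

Ka = 1.4 × 10^-4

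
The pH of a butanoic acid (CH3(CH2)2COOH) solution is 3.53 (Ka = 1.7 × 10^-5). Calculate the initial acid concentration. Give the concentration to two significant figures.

[H+] = 10^(-3.53) = 2.95 × 10^-4 M = x
Ka = x²/(C₀ − x) ⇒ C₀ = x + x²/Ka
C₀ = 2.95 × 10^-4 + (2.95 × 10^-4)²/(1.7 × 10^-5) = 5.41 × 10^-3 M

C₀ = 5.4 × 10^-3 M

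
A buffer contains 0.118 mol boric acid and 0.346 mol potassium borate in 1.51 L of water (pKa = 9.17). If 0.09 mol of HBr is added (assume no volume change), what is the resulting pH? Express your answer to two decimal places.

Added H+ converts B(OH)4- to B(OH)3: B(OH)3 → 0.208 mol, B(OH)4- → 0.256 mol.
pH = pKa + log([A⁻]/[HA]) = 9.17 + log(0.256/0.208) = 9.17 +0.090

pH = 9.26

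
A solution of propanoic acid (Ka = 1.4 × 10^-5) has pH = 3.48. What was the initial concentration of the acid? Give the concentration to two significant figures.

[H+] = 10^(-3.48) = 3.31 × 10^-4 M = x
Ka = x²/(C₀ − x) ⇒ C₀ = x + x²/Ka
C₀ = 3.31 × 10^-4 + (3.31 × 10^-4)²/(1.4 × 10^-5) = 8.16 × 10^-3 M

C₀ = 8.2 × 10^-3 M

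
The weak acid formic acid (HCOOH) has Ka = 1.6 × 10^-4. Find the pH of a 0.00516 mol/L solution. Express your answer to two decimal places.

HCOOH ⇌ HCOO- + H+
Ka = [H+]²/(0.00516 − [H+]) = 1.6 × 10^-4
[H+] is not negligible relative to C₀; solve [H+]² + 0.00016·[H+] − 8.26e-07 = 0.
[H+] = [−0.00016 + √(0.00016² + 3.3e-06)]/2 = 8.32 × 10^-4 M
pH = −log[H+] = −log(8.32 × 10^-4) = 3.08

pH = 3.08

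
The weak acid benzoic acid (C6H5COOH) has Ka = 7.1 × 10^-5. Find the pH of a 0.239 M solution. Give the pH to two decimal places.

C6H5COOH ⇌ C6H5COO- + H+
Ka = [H+]²/(0.239 − [H+]) = 7.1 × 10^-5
Since Ka ≪ C₀, [H+] ≈ √(Ka·C₀) = 4.12 × 10^-3 M.
pH = −log[H+] = −log(4.12 × 10^-3) = 2.39

pH = 2.39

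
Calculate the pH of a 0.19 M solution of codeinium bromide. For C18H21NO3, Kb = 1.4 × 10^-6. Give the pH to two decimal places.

pH = 4.43

C18H22NO3+ is the conjugate acid of the weak base C18H21NO3.
Ka = Kw/Kb = 1.0×10^-14 / 1.4 × 10^-6 = 7.14 × 10^-9
From the ICE table, Ka = [H+]²/(0.19 − [H+]) = 7.14 × 10^-9.
Assume [H+] ≪ 0.19: [H+] ≈ √(7.14 × 10^-9 × 0.19) = 3.68 × 10^-5 M
pH = −log(3.68 × 10^-5) = 4.43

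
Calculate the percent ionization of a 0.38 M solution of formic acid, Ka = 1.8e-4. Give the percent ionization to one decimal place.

HCOOH ⇌ HCOO- + H+; let x = [H+] at equilibrium.
x ≈ √(Ka·C₀) = √(1.8 × 10^-4 × 0.38) = 8.27 × 10^-3 M
Fraction ionized = 8.27 × 10^-3 / 0.38 = 0.0218 → 2.2%

2.2%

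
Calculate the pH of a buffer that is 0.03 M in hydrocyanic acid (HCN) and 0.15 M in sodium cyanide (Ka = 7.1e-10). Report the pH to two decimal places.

pH = 9.85

pKa = −log(7.1 × 10^-10) = 9.149
Using pH = pKa + log([base]/[acid]) with [base]/[acid] = 0.15/0.03:
pH = 9.149 + (+0.699) = 9.85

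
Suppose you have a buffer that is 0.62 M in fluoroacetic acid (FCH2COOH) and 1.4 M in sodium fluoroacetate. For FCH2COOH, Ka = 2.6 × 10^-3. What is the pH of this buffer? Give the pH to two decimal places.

pH = 2.94

pKa = −log(2.6 × 10^-3) = 2.585
Using pH = pKa + log([base]/[acid]) with [base]/[acid] = 1.4/0.62:
pH = 2.585 + (+0.354) = 2.94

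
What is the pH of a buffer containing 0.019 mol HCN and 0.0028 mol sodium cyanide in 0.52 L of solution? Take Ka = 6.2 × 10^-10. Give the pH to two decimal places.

pKa = −log(6.2 × 10^-10) = 9.208
Henderson–Hasselbalch: pH = pKa + log([CN-]/[HCN]) = 9.208 + log(0.0028/0.019)
pH = 9.208 + (-0.832) = 8.38

pH = 8.38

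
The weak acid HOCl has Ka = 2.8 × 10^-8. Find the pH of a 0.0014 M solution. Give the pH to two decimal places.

HOCl ⇌ OCl- + H+
Let x = [H+] at equilibrium. Ka = x²/(0.0014 − x).
Neglecting x in the denominator: x = √(2.8 × 10^-8 × 0.0014) = 6.26 × 10^-6 M
(x/C₀ = 0.45% < 5%, so the approximation holds.)
pH = −log[H+] = −log(6.26 × 10^-6) = 5.20

pH = 5.20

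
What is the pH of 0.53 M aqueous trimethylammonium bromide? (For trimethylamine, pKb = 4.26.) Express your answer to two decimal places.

pH = 5.01

(CH3)3NH+ is the conjugate acid of the weak base (CH3)3N.
Kb = 10^(−4.26) = 5.50 × 10^-5
Ka = Kw/Kb = 1.0×10^-14 / 5.50 × 10^-5 = 1.82 × 10^-10
From the ICE table, Ka = x²/(0.53 − x) = 1.82 × 10^-10.
Since Ka ≪ C₀, x ≈ √(Ka·C₀) = 9.82 × 10^-6 M.
pH = −log[H+] = −log(9.82 × 10^-6) = 5.01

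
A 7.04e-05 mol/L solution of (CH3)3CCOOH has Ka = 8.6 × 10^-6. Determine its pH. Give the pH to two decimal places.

pH = 4.68

(CH3)3CCOOH ⇌ (CH3)3CCOO- + H+
Ka = [H+]²/(7.04e-05 − [H+]) = 8.6 × 10^-6
The 5% rule fails; solving [H+]² + Ka·[H+] − Ka·C₀ = 0 exactly:
[H+] = [−8.6e-06 + √(8.6e-06² + 2.42e-09)]/2 = 2.07 × 10^-5 M
pH = −log[H+] = −log(2.07 × 10^-5) = 4.68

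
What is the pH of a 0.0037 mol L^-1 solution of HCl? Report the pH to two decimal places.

HCl is a strong acid and dissociates completely, so [H+] = 0.0037 M.
pH = -log(0.0037) = 2.43

pH = 2.43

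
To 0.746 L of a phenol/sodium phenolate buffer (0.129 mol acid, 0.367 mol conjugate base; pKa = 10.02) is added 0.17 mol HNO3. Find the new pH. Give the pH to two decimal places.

After neutralization: n(C6H5OH) = 0.299 mol, n(C6H5O-) = 0.197 mol.
pH = pKa + log([A⁻]/[HA]) = 10.02 + log(0.197/0.299) = 10.02 -0.181

pH = 9.84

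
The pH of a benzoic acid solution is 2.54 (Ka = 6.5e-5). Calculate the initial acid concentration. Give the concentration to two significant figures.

[H+] = 10^(-2.54) = 2.88 × 10^-3 M = x
Ka = x²/(C₀ − x) ⇒ C₀ = x + x²/Ka
C₀ = 2.88 × 10^-3 + (2.88 × 10^-3)²/(6.5 × 10^-5) = 1.30 × 10^-1 M

C₀ = 1.3 × 10^-1 M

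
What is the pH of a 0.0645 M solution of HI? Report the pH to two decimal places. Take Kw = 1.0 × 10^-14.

HI is a strong acid and dissociates completely, so [H+] = 0.0645 M.
pH = -log(0.0645) = 1.19

pH = 1.19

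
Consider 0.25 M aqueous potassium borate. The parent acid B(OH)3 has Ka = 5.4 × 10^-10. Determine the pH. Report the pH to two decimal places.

B(OH)4- is the conjugate base of the weak acid B(OH)3.
Kb = Kw/Ka = 1.0×10^-14 / 5.4 × 10^-10 = 1.85 × 10^-5
From the ICE table, Kb = x²/(0.25 − x) = 1.85 × 10^-5.
Since Kb ≪ C₀, x ≈ √(Kb·C₀) = 2.15 × 10^-3 M.
Check: 0.86% ionized — well under 5%, approximation valid.
pOH = −log(2.15 × 10^-3) = 2.67; pH = 14.00 − 2.67 = 11.33

pH = 11.33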